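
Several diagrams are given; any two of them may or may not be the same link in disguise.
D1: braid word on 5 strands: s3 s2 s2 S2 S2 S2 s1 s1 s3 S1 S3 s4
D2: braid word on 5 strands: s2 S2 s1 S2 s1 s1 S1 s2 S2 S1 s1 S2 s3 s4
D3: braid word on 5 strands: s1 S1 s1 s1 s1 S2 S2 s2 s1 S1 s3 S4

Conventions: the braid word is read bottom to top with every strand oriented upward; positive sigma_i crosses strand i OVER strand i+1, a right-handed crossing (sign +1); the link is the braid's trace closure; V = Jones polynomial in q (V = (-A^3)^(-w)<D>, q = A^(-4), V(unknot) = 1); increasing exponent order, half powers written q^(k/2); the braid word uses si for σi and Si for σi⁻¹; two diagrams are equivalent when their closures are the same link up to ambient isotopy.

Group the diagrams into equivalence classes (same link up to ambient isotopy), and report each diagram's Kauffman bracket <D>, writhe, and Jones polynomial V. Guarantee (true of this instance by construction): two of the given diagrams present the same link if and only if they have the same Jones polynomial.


grouping into links: {D1} | {D2} | {D3}
V(D1) = 1  (w +2, c 12, <D> = A^6)
V(D2) = q^-2 - q^-1 + 1 - q + q^2  [14 crossings, <D> = A^-2 - A^2 + A^6 - A^10 + A^14, w = +2]
V(D3) = q + q^3 - q^4  [12 crossings, <D> = -A^-10 + A^-6 + A^2, w = +2]
why: 3 values of V(q) split the 3 diagrams


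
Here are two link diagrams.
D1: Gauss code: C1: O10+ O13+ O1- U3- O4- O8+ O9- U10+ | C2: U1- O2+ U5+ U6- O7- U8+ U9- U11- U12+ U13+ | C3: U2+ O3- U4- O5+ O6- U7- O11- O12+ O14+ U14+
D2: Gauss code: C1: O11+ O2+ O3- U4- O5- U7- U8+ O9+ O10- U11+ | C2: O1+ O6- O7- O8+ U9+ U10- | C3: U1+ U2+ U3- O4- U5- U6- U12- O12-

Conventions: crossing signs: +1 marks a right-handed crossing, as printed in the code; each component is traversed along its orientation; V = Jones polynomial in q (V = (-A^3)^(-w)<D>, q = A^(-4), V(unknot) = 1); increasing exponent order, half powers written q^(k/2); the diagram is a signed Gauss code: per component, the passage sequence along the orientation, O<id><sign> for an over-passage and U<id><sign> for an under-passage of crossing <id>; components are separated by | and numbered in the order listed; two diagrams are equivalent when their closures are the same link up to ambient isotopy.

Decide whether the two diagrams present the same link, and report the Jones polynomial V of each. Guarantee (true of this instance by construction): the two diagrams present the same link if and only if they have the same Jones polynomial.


equivalent: yes
D1 (bracket 1 + A^4 + A^8 + A^12; 14 crossings at w = 0): V = q^-3 + q^-2 + q^-1 + 1
V(D2) = q^-3 + q^-2 + q^-1 + 1  (w -2, c 12, <D> = A^-6 + A^-2 + A^2 + A^6)
key observation: from 14 to 12 crossings by R-moves: one link, two diagrams


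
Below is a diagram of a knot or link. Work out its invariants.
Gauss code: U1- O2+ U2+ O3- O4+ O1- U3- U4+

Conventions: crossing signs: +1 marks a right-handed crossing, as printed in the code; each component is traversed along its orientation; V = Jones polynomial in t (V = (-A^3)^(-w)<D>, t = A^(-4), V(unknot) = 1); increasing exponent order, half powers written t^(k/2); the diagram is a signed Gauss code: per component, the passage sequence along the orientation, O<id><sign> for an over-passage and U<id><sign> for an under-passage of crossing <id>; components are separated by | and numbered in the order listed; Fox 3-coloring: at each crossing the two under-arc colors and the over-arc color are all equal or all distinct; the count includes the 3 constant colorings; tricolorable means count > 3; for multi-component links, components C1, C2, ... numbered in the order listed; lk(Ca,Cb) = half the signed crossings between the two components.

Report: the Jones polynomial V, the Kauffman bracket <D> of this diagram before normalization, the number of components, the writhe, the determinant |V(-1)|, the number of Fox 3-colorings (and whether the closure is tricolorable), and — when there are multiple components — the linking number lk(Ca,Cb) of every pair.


V = 1
<D> = 1 (w = 0)
1 component over 4 crossings, w = 0
3 Fox colorings among 3^4, |V(-1)| = 1: not tricolorable
why: w = 0 (over 4 crossings) is diagram-only; (-A^3)^(0) removes it from V


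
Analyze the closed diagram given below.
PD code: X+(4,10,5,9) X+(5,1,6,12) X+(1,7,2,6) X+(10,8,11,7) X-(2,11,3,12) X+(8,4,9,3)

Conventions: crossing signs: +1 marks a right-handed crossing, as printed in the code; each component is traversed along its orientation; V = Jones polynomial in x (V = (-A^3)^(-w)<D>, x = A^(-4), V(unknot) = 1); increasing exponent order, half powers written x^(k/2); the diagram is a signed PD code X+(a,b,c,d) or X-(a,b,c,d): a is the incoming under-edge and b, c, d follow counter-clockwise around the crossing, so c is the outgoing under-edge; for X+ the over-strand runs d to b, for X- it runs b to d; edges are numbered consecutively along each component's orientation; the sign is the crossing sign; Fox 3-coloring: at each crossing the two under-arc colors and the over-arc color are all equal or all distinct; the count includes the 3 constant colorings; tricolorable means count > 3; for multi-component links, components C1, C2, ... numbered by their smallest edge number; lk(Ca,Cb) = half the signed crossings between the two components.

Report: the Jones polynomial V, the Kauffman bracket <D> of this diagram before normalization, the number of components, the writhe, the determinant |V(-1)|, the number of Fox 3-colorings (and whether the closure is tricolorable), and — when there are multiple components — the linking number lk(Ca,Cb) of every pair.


V = x - x^2 + 2x^3 - x^4 + x^5 - x^6
<D> = -A^-12 + A^-8 - A^-4 + 2 - A^4 + A^8 (w = +4)
1 component over 6 crossings, w = +4
3 Fox colorings among 3^6, |V(-1)| = 7: not tricolorable
why: V spans 5 powers of x: at least 5 crossings in any diagram


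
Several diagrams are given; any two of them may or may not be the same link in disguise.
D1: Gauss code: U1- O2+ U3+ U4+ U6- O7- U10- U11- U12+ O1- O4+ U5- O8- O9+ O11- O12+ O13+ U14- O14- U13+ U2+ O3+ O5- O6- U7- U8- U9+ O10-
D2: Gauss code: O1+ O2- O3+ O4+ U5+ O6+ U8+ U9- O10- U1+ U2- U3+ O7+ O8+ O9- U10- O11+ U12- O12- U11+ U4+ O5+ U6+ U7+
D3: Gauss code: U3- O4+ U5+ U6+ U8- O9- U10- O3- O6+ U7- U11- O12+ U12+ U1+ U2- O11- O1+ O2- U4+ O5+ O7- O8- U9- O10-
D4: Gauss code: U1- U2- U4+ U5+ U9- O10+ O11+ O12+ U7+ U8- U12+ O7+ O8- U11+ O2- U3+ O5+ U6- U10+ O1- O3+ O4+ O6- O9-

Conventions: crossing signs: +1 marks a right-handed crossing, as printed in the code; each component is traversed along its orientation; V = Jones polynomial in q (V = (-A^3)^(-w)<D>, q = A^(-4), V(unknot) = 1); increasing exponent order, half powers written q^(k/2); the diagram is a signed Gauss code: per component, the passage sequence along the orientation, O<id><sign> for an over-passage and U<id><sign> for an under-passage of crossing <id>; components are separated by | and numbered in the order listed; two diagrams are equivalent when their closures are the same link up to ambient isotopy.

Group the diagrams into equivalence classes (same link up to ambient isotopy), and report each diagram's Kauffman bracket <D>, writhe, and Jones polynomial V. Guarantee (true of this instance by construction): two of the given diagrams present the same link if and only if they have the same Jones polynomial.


equivalence classes: {D1, D3} | {D2} | {D4}
D1 (bracket A^-10 - A^-6 + 2A^-2 - 2A^2 + 2A^6 - 2A^10 + A^14; 14 crossings at w = -2): V = q^-5 - 2q^-4 + 2q^-3 - 2q^-2 + 2q^-1 - 1 + q
V(D2) = q - q^2 + 2q^3 - q^4 + q^5 - q^6  (w +4, c 12, <D> = -A^-12 + A^-8 - A^-4 + 2 - A^4 + A^8)
V(D3) = q^-5 - 2q^-4 + 2q^-3 - 2q^-2 + 2q^-1 - 1 + q  [12 crossings, <D> = A^-10 - A^-6 + 2A^-2 - 2A^2 + 2A^6 - 2A^10 + A^14, w = -2]
D4 (bracket A^6; 12 crossings at w = +2): V = 1
observation: V(q) takes 3 values over 4 diagrams, fixing the grouping


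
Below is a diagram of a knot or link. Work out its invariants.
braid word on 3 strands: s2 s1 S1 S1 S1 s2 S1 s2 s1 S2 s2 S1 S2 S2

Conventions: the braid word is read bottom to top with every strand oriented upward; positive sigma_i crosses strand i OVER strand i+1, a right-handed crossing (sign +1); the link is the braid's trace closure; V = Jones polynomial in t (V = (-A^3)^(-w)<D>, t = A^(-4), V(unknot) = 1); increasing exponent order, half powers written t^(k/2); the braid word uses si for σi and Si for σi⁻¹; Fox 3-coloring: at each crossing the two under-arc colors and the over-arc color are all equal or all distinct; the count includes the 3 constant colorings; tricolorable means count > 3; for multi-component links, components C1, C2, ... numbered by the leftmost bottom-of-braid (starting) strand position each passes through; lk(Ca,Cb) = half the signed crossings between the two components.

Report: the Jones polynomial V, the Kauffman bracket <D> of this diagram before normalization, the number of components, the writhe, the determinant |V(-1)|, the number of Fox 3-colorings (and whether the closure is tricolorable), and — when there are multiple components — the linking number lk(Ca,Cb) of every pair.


Jones polynomial: V(t) = -t^-4 + t^-3 + t^-1
<D> = A^-2 + A^6 - A^10; writhe -2
components 1, writhe -2 (14 crossings)
3-colorings: 9 of 3^14, det 3 — tricolorable
note: V spans 3 powers of t: at least 3 crossings in any diagram


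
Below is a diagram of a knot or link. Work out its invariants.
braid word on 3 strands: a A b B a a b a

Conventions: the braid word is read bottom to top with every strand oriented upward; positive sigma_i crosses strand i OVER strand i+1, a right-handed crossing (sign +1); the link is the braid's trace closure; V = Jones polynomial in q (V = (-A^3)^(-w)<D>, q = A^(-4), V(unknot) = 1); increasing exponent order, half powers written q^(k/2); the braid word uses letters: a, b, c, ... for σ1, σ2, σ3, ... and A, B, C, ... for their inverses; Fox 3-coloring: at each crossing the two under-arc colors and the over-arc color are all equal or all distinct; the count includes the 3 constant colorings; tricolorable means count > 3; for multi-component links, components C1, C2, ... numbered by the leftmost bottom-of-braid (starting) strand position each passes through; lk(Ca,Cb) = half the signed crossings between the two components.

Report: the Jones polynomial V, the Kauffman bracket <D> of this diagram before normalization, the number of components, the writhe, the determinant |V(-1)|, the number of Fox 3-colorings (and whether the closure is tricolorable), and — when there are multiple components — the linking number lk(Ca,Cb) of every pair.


Jones polynomial: V(q) = q + q^3 - q^4
<D> = -A^-4 + 1 + A^8; writhe +4
components 1, writhe +4 (8 crossings)
3-colorings: 9 of 3^8, det 3 — tricolorable
note: w = +4 (over 8 crossings) is diagram-only; (-A^3)^(-4) removes it from V


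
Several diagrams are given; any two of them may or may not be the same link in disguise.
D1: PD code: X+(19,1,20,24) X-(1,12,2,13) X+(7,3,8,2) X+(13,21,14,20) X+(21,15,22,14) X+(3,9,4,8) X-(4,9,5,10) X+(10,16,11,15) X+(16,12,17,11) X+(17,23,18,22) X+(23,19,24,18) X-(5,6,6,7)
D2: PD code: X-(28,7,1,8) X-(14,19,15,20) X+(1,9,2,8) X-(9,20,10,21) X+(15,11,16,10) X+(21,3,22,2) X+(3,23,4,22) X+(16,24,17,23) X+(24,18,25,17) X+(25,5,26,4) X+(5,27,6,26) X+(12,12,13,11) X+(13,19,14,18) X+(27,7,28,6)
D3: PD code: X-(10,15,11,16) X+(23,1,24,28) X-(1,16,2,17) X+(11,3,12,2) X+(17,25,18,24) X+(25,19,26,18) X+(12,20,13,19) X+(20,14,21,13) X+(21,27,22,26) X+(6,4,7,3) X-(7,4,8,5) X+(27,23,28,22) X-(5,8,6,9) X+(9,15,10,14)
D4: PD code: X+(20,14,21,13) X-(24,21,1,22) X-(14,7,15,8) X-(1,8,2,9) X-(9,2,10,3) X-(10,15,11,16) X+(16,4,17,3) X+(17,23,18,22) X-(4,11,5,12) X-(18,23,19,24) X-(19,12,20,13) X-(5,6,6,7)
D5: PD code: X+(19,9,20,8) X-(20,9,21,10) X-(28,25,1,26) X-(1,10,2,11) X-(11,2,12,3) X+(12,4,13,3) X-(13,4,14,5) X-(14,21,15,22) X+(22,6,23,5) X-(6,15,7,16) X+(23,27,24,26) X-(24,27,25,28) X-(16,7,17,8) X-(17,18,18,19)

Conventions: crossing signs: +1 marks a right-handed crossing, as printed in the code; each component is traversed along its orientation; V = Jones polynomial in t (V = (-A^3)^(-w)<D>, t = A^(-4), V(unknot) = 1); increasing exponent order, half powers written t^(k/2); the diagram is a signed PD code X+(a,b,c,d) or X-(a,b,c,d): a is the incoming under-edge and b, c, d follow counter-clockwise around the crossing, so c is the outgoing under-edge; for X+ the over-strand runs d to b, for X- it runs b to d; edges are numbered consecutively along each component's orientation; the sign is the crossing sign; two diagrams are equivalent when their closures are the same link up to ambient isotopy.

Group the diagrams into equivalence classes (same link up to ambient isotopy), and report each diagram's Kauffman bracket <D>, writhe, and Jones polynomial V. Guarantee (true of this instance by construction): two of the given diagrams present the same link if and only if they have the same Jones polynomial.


equivalence classes: {D1, D2, D3} | {D4, D5}
D1 (bracket -A^-18 + 2A^-14 - 3A^-10 + 3A^-6 - 3A^-2 + 3A^2 - A^6 + A^10; 12 crossings at w = +6): V = t^2 - t^3 + 3t^4 - 3t^5 + 3t^6 - 3t^7 + 2t^8 - t^9
D2 (bracket -A^-12 + 2A^-8 - 3A^-4 + 3 - 3A^4 + 3A^8 - A^12 + A^16; 14 crossings at w = +8): V = t^2 - t^3 + 3t^4 - 3t^5 + 3t^6 - 3t^7 + 2t^8 - t^9
V(D3) = t^2 - t^3 + 3t^4 - 3t^5 + 3t^6 - 3t^7 + 2t^8 - t^9  [14 crossings, <D> = -A^-18 + 2A^-14 - 3A^-10 + 3A^-6 - 3A^-2 + 3A^2 - A^6 + A^10, w = +6]
D4 (bracket A^-14 - A^-10 + 2A^-6 - A^-2 + A^2 - A^6; 12 crossings at w = -6): V = -t^-6 + t^-5 - t^-4 + 2t^-3 - t^-2 + t^-1
V(D5) = -t^-6 + t^-5 - t^-4 + 2t^-3 - t^-2 + t^-1  [14 crossings, <D> = A^-14 - A^-10 + 2A^-6 - A^-2 + A^2 - A^6, w = -6]
observation: V(t) takes 2 values over 5 diagrams, fixing the grouping


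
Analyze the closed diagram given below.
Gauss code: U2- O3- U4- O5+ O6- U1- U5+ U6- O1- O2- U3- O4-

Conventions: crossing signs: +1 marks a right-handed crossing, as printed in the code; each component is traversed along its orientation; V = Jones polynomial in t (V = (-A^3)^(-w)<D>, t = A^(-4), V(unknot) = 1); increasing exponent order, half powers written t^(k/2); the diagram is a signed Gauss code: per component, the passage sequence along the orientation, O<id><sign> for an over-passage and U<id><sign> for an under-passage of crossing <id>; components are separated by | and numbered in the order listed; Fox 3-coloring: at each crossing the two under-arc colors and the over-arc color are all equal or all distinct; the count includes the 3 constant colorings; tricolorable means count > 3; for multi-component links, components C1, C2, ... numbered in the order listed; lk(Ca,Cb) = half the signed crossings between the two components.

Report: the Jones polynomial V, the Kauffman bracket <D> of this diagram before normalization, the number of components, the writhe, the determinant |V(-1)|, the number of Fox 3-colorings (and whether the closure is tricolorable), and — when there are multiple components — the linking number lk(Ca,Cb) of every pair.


V(t) = -t^-4 + t^-3 + t^-1
bracket: A^-8 + 1 - A^4, w = -4
1 component, writhe -4, over 6 crossings
det 3, colorings 9 of 3^6 — tricolorable
observation: det 3 = |V(-1)|; divisible by 3, so tricolorable


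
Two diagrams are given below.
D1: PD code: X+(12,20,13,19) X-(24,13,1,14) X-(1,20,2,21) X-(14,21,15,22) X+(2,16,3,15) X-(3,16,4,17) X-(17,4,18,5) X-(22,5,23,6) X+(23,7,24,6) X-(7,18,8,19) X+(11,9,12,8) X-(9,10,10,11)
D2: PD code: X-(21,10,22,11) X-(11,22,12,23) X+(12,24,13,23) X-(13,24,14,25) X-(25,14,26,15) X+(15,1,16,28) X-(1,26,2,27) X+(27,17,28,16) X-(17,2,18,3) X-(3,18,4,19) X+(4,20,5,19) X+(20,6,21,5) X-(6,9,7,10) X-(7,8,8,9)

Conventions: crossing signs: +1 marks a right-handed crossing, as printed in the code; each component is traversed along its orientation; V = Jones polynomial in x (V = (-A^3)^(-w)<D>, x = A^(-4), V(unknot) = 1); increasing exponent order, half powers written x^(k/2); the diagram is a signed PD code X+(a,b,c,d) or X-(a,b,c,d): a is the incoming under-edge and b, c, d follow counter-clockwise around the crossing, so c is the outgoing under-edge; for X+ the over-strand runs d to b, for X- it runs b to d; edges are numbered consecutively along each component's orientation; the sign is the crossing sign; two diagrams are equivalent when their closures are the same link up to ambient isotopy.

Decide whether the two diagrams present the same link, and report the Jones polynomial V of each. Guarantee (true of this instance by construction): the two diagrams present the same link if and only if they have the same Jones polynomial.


equivalent: no
D1 (bracket A^-8 + 1 - A^4; 12 crossings at w = -4): V = -x^-4 + x^-3 + x^-1
V(D2) = x^-5 - 2x^-4 + 2x^-3 - 2x^-2 + 2x^-1 - 1 + x  (w -4, c 14, <D> = A^-16 - A^-12 + 2A^-8 - 2A^-4 + 2 - 2A^4 + A^8)
key observation: 2 values of V(x) split the 2 diagrams


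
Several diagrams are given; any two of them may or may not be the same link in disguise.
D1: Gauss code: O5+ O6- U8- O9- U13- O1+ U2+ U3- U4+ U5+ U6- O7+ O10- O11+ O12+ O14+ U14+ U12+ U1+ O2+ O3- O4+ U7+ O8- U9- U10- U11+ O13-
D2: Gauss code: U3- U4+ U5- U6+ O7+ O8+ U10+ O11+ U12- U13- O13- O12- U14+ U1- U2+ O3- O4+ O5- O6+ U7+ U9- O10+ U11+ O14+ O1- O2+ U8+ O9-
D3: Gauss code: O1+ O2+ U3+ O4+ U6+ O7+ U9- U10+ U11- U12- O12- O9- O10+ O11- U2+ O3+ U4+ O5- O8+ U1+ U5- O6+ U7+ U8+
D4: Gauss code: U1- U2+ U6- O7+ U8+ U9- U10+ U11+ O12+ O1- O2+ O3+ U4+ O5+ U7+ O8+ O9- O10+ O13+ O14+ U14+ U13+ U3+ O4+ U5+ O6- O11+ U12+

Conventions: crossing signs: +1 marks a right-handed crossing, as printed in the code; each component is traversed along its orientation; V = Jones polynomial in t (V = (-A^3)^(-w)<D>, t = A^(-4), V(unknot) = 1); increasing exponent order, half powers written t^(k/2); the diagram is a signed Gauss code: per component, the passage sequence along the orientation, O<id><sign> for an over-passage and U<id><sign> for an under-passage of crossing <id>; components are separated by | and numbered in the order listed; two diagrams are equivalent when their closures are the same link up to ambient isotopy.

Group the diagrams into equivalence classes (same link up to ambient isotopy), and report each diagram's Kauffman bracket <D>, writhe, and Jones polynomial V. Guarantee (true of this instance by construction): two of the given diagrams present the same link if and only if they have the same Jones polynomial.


classes: {D1} | {D2} | {D3, D4}
V(D1) = -t^-3 + t^-2 - t^-1 + 3 - t + t^2 - t^3  [14 crossings, <D> = -A^-6 + A^-2 - A^2 + 3A^6 - A^10 + A^14 - A^18, w = +2]
V(D2) = t + t^3 - t^4  [14 crossings, <D> = -A^-10 + A^-6 + A^2, w = +2]
V(D3) = t^2 - t^3 + 3t^4 - 3t^5 + 3t^6 - 3t^7 + 2t^8 - t^9  [12 crossings, <D> = -A^-24 + 2A^-20 - 3A^-16 + 3A^-12 - 3A^-8 + 3A^-4 - 1 + A^4, w = +4]
V(D4) = t^2 - t^3 + 3t^4 - 3t^5 + 3t^6 - 3t^7 + 2t^8 - t^9  (w +8, c 14, <D> = -A^-12 + 2A^-8 - 3A^-4 + 3 - 3A^4 + 3A^8 - A^12 + A^16)
note: V(t) takes 3 values over 4 diagrams, fixing the grouping


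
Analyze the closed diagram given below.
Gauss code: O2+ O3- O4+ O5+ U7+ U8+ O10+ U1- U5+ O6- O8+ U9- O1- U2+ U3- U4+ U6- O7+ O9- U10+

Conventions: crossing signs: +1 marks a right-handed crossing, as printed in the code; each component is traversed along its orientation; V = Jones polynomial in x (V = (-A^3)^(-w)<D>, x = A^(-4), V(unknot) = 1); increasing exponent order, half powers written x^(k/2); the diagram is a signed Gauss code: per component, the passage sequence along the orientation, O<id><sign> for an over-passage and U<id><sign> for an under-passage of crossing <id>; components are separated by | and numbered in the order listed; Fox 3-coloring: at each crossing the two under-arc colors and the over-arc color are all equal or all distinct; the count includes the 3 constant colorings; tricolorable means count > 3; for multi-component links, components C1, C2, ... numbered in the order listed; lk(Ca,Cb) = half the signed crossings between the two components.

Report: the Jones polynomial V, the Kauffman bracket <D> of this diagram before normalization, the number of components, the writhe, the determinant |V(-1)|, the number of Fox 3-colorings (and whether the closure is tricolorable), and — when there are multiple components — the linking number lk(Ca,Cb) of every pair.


V = -x^-1 + 2 - x + 2x^2 - x^3 + x^4 - x^5
<D> = -A^-14 + A^-10 - A^-6 + 2A^-2 - A^2 + 2A^6 - A^10 (w = +2)
1 component over 10 crossings, w = +2
9 Fox colorings among 3^10, |V(-1)| = 9: tricolorable
why: the span of V is 6, forcing >= 6 crossings in any diagram


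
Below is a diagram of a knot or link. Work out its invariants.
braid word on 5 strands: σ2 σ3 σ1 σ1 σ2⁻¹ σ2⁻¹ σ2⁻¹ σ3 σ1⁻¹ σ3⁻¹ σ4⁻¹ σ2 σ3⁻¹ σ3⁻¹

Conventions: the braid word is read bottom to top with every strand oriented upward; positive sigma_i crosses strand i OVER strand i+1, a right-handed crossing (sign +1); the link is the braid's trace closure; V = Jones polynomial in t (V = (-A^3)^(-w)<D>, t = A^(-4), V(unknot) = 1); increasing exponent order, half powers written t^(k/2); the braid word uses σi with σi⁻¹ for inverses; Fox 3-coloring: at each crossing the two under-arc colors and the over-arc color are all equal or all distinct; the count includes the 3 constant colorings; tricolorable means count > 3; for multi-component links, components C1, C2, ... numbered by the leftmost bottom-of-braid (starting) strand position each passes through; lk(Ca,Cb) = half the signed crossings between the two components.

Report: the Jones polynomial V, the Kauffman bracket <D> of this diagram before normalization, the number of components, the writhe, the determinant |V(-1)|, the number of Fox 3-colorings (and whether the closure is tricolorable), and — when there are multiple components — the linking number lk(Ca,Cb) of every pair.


V(t) = -t^-4 + t^-3 + t^-1
bracket: A^-2 + A^6 - A^10, w = -2
1 component, writhe -2, over 14 crossings
det 3, colorings 9 of 3^14 — tricolorable
observation: det 3 = |V(-1)|; divisible by 3, so tricolorable


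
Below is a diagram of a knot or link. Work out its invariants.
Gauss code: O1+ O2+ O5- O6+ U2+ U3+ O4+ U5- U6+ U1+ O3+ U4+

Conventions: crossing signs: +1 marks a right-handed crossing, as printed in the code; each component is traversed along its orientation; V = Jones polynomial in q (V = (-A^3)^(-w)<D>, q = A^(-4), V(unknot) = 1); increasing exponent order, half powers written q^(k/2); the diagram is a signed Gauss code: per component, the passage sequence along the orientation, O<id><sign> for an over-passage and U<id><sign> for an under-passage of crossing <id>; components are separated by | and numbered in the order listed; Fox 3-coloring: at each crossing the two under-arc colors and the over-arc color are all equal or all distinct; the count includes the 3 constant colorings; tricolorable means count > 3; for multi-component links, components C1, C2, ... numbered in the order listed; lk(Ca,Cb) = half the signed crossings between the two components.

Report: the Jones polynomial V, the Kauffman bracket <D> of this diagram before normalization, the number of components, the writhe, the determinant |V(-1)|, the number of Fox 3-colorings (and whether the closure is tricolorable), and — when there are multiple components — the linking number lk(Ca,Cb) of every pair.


V = q + q^3 - q^4
<D> = -A^-4 + 1 + A^8 (w = +4)
1 component over 6 crossings, w = +4
9 Fox colorings among 3^6, |V(-1)| = 3: tricolorable
why: V spans 3 powers of q: at least 3 crossings in any diagram


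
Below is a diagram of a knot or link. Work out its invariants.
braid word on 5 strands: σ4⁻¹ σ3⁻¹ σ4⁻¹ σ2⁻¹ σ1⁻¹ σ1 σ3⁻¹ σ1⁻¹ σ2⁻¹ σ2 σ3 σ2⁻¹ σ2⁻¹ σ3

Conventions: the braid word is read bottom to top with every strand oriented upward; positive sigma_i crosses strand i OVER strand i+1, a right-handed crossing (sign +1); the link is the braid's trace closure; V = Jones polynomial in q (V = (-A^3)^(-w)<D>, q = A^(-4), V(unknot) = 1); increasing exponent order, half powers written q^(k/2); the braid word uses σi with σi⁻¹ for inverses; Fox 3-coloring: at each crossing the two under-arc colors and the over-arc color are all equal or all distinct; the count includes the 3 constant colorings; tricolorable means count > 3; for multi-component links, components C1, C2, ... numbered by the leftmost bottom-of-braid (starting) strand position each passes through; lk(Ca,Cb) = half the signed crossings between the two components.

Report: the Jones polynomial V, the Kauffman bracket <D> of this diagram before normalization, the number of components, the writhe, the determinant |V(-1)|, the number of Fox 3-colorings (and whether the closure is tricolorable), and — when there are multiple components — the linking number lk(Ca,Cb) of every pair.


Jones polynomial: V(q) = -q^-4 + q^-3 + q^-1
<D> = A^-14 + A^-6 - A^-2; writhe -6
components 1, writhe -6 (14 crossings)
3-colorings: 9 of 3^14, det 3 — tricolorable
note: w = -6 shifts under R1 moves; the (-A^3)^(6) factor cancels that in V


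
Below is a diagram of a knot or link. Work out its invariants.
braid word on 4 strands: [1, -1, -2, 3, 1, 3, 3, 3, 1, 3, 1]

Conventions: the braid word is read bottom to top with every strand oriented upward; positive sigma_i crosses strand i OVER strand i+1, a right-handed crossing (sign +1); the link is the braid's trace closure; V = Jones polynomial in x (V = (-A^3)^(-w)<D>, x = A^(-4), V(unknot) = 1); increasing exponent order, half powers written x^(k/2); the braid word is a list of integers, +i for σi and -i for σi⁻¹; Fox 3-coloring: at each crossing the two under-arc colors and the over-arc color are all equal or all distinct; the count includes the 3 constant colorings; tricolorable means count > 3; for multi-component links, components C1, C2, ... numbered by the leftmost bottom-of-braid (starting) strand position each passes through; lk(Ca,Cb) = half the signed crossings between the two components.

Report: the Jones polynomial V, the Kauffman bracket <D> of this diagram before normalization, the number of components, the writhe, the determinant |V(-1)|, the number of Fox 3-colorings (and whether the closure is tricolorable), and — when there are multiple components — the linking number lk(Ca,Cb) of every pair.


V = x^3 + 2x^5 - 2x^6 + 2x^7 - 3x^8 + 2x^9 - 2x^10 + x^11
<D> = -A^-23 + 2A^-19 - 2A^-15 + 3A^-11 - 2A^-7 + 2A^-3 - 2A - A^9 (w = +7)
1 component over 11 crossings, w = +7
9 Fox colorings among 3^11, |V(-1)| = 15: tricolorable
why: the span of V is 8, forcing >= 8 crossings in any diagram


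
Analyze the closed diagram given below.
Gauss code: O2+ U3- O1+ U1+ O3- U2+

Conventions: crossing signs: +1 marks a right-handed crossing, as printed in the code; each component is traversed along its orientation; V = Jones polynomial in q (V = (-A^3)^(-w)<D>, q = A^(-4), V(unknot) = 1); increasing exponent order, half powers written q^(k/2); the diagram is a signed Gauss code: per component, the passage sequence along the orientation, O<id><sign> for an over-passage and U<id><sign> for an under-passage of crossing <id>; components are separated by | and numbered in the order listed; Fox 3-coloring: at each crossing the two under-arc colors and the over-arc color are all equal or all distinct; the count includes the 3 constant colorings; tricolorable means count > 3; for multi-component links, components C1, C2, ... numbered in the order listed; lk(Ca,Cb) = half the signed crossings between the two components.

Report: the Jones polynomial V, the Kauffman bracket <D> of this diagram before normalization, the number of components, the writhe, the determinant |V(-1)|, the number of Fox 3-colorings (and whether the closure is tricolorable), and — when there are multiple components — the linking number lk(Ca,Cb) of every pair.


V = 1
<D> = -A^3 (w = +1)
1 component over 3 crossings, w = +1
3 Fox colorings among 3^3, |V(-1)| = 1: not tricolorable
why: det 1 = |V(-1)|; not divisible by 3, so not tricolorable


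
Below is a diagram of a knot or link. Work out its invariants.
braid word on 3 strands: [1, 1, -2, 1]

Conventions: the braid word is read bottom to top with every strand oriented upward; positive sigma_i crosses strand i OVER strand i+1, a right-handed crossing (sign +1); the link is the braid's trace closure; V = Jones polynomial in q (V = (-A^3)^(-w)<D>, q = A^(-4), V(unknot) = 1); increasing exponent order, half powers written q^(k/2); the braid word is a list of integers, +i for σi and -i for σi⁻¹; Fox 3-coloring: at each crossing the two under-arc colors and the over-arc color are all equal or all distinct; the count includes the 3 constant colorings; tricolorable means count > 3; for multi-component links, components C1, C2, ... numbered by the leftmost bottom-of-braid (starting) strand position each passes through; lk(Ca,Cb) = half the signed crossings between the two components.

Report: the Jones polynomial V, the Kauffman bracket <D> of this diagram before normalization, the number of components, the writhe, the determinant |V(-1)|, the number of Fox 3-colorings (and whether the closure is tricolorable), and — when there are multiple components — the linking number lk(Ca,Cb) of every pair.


V = q + q^3 - q^4
<D> = -A^-10 + A^-6 + A^2 (w = +2)
1 component over 4 crossings, w = +2
9 Fox colorings among 3^4, |V(-1)| = 3: tricolorable
why: the span of V is 3, forcing >= 3 crossings in any diagram


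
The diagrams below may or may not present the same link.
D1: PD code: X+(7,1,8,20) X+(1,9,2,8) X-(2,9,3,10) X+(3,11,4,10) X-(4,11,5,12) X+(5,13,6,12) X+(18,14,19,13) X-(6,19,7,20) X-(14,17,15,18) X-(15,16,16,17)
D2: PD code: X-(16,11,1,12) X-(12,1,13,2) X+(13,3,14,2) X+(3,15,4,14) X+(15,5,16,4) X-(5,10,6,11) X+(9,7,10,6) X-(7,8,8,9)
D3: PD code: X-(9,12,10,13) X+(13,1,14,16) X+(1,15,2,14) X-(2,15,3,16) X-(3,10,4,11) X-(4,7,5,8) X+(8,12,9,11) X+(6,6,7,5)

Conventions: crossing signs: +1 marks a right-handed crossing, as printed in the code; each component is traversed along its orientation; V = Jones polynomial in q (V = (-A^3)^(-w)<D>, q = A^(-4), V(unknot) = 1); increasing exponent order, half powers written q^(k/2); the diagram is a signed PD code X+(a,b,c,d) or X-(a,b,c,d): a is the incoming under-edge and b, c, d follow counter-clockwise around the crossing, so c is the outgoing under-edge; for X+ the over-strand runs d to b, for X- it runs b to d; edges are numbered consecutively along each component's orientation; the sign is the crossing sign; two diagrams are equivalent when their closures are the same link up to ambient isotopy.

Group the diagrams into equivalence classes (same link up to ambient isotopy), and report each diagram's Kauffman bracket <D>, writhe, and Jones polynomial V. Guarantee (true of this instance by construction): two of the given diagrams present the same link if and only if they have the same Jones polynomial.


equivalence classes: {D1, D2, D3}
D1 (bracket 1; 10 crossings at w = 0): V = 1
V(D2) = 1  (w 0, c 8, <D> = 1)
V(D3) = 1  (w 0, c 8, <D> = 1)
observation: one V(q) for all 3 diagrams — one class (guaranteed)


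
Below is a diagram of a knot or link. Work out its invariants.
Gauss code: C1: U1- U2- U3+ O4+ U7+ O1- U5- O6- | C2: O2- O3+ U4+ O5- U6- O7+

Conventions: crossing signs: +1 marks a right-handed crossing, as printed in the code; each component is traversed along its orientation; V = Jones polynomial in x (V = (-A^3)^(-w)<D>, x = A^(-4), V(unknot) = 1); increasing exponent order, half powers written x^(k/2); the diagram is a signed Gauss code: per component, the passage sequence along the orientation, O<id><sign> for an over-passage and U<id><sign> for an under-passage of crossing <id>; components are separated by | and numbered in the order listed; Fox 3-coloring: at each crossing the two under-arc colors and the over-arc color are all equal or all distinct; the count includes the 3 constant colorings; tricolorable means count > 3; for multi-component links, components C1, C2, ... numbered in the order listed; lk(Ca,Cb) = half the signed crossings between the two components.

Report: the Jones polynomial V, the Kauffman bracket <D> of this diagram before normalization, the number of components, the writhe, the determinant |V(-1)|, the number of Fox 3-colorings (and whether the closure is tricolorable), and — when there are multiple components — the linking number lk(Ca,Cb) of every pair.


V = x^(-7/2) - 2x^(-5/2) + x^(-3/2) - 2x^(-1/2) + x^(1/2) - x^(3/2)
<D> = A^-9 - A^-5 + 2A^-1 - A^3 + 2A^7 - A^11 (w = -1)
2 components over 7 crossings, w = -1
lk(C1,C2): 0
3 Fox colorings among 3^7, |V(-1)| = 8: not tricolorable
why: |V(-1)| = 8: so not tricolorable, since 3 does not divide 8


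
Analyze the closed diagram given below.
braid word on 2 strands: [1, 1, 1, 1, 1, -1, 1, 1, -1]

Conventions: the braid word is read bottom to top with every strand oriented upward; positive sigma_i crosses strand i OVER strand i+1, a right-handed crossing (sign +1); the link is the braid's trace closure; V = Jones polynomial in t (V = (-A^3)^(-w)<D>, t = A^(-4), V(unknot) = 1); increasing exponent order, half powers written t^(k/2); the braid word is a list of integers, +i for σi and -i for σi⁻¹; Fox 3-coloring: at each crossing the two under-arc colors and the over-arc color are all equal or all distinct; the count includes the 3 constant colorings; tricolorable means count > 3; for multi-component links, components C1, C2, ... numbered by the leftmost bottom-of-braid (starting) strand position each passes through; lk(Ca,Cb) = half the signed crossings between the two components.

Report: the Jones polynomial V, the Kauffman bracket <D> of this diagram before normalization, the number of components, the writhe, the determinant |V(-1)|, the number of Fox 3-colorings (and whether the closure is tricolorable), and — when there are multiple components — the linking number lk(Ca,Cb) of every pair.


Jones polynomial: V(t) = t^2 + t^4 - t^5 + t^6 - t^7
<D> = A^-13 - A^-9 + A^-5 - A^-1 - A^7; writhe +5
components 1, writhe +5 (9 crossings)
3-colorings: 3 of 3^9, det 5 — not tricolorable
note: the span of V is 5, forcing >= 5 crossings in any diagram


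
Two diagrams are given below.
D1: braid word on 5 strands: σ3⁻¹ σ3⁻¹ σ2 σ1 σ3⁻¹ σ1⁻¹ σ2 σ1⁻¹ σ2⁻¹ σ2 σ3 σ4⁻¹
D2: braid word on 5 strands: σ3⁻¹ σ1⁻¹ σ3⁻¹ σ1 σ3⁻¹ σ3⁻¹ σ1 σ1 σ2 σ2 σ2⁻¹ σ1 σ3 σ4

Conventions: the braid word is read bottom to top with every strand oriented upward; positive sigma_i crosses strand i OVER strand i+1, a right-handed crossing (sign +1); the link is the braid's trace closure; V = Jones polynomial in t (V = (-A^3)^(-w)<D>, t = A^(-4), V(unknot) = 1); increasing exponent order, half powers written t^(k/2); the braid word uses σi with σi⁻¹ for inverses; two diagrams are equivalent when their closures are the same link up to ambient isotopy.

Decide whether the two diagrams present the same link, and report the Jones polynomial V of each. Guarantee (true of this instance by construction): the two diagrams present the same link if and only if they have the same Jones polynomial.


same link: no
V(D1) = t^-2 - t^-1 + 1 - t + t^2  [12 crossings, <D> = A^-14 - A^-10 + A^-6 - A^-2 + A^2, w = -2]
D2 (bracket -A^-6 + A^-2 - A^2 + 3A^6 - A^10 + A^14 - A^18; 14 crossings at w = +2): V = -t^-3 + t^-2 - t^-1 + 3 - t + t^2 - t^3
note: V(t) takes 2 values over 2 diagrams, fixing the grouping


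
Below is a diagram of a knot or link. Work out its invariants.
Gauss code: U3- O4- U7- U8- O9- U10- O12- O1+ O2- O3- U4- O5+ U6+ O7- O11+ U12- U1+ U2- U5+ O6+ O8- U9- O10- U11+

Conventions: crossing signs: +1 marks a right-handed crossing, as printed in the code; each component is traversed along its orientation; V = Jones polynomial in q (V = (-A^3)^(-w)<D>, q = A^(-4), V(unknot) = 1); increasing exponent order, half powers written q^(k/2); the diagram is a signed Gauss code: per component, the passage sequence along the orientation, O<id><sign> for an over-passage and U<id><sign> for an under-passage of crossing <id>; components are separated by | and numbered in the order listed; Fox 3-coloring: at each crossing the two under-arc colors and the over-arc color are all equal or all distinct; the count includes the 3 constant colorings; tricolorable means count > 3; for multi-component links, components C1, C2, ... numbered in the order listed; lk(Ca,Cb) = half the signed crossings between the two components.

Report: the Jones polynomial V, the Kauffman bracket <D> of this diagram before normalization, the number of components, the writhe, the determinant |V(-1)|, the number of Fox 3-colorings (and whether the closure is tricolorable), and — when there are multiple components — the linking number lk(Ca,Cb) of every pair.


Jones polynomial: V(q) = -q^-8 + 2q^-7 - 4q^-6 + 5q^-5 - 5q^-4 + 6q^-3 - 4q^-2 + 3q^-1 - 1
<D> = -A^-12 + 3A^-8 - 4A^-4 + 6 - 5A^4 + 5A^8 - 4A^12 + 2A^16 - A^20; writhe -4
components 1, writhe -4 (12 crossings)
3-colorings: 3 of 3^12, det 31 — not tricolorable
note: |V(-1)| = 31: so not tricolorable, since 3 does not divide 31


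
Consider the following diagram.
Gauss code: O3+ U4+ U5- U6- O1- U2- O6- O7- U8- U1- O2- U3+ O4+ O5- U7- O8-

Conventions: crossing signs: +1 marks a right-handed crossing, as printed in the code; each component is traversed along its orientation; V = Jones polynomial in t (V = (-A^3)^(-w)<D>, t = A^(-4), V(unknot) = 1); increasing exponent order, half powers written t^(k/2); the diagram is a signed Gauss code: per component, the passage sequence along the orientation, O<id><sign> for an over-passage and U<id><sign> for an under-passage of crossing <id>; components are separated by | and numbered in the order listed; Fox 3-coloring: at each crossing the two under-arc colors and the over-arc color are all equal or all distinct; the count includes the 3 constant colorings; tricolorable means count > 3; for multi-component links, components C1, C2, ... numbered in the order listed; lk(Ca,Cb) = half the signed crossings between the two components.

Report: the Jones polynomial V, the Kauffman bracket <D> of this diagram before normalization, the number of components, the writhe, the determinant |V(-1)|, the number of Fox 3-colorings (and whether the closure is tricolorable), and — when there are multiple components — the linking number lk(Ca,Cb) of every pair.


V = -t^-6 + t^-5 - t^-4 + 2t^-3 - t^-2 + t^-1
<D> = A^-8 - A^-4 + 2 - A^4 + A^8 - A^12 (w = -4)
1 component over 8 crossings, w = -4
3 Fox colorings among 3^8, |V(-1)| = 7: not tricolorable
why: |V(-1)| = 7: so not tricolorable, since 3 does not divide 7


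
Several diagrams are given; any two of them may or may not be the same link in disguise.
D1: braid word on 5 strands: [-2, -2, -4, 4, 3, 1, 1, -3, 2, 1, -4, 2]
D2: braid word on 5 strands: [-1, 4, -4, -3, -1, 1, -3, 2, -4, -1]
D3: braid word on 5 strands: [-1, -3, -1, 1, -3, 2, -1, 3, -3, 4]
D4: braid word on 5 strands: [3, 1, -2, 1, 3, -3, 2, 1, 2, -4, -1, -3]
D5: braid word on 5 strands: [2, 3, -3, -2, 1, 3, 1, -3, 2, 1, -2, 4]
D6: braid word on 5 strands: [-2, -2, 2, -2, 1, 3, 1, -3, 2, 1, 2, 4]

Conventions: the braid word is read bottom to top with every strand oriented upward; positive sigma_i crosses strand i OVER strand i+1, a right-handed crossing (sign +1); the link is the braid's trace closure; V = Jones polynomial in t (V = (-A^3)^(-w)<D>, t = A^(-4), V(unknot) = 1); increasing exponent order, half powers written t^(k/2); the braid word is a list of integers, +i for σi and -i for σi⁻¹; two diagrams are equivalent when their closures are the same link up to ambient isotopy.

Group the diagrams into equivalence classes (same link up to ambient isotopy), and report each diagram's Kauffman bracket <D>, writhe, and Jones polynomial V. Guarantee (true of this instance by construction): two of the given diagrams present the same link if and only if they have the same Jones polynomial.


grouping into links: {D1, D4, D5, D6} | {D2, D3}
V(D1) = 1 + t + t^2 + t^3  (w +2, c 12, <D> = A^-6 + A^-2 + A^2 + A^6)
V(D2) = t^-5 + 2t^-3 + t^-1  (w -4, c 10, <D> = A^-8 + 2 + A^8)
V(D3) = t^-5 + 2t^-3 + t^-1  (w -2, c 10, <D> = A^-2 + 2A^6 + A^14)
D4 (bracket A^-6 + A^-2 + A^2 + A^6; 12 crossings at w = +2): V = 1 + t + t^2 + t^3
V(D5) = 1 + t + t^2 + t^3  [12 crossings, <D> = 1 + A^4 + A^8 + A^12, w = +4]
V(D6) = 1 + t + t^2 + t^3  (w +4, c 12, <D> = 1 + A^4 + A^8 + A^12)
key observation: V(t) takes 2 values over 6 diagrams, fixing the grouping
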